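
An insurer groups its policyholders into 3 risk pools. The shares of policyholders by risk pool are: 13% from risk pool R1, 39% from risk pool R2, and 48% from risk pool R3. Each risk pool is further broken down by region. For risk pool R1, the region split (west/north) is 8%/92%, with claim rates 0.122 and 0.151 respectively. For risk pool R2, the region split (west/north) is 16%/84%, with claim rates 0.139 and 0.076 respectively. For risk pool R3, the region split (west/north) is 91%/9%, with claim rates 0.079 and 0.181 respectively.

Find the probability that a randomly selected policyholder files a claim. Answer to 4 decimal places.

P(C) ≈ 0.0952

P(C|R1) = 0.08·0.122 + 0.92·0.151 = 0.00976 + 0.13892 = 0.14868
P(C|R2) = 0.16·0.139 + 0.84·0.076 = 0.02224 + 0.06384 = 0.08608
P(C|R3) = 0.91·0.079 + 0.09·0.181 = 0.07189 + 0.01629 = 0.08818
By total probability over the outer partition,
P(C) = 0.13·0.14868 + 0.39·0.08608 + 0.48·0.08818
      = 0.0193284 + 0.0335712 + 0.0423264 = 0.095226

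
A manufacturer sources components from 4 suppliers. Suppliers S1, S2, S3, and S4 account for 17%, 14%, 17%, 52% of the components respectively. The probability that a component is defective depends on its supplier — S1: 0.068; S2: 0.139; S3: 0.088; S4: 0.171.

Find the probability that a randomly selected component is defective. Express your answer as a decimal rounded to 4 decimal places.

By the law of total probability,
P(D) = P(D|S1)·P(S1) + P(D|S2)·P(S2) + P(D|S3)·P(S3) + P(D|S4)·P(S4)
      = 0.068·0.17 + 0.139·0.14 + 0.088·0.17 + 0.171·0.52
      = 0.01156 + 0.01946 + 0.01496 + 0.08892 = 0.1349

0.1349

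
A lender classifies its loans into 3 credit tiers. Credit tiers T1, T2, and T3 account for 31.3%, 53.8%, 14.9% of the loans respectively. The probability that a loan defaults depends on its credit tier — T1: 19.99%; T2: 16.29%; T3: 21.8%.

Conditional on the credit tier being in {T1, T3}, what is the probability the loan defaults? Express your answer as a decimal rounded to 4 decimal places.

P(D|S) ≈ 0.2057

Let S = {T1, T3}.
P(S) = 0.313 + 0.149 = 0.462.
P(D ∩ S) = 0.1999·0.313 + 0.218·0.149 = 0.0625687 + 0.032482 = 0.0950507.
P(D | S) = 0.0950507 / 0.462 = 0.205737…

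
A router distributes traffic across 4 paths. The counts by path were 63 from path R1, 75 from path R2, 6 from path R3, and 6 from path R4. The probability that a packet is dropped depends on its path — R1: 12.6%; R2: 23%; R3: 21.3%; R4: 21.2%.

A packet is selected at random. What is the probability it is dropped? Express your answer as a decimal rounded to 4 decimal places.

0.1849

Total: 63 + 75 + 6 + 6 = 150.
P(R1) = 63/150 = 0.42. P(R2) = 75/150 = 0.5. P(R3) = 6/150 = 0.04. P(R4) = 6/150 = 0.04.
P(L) = P(L|R1)·P(R1) + P(L|R2)·P(R2) + P(L|R3)·P(R3) + P(L|R4)·P(R4)
      = 0.126·0.42 + 0.23·0.5 + 0.213·0.04 + 0.212·0.04
      = 0.05292 + 0.115 + 0.00852 + 0.00848 = 0.18492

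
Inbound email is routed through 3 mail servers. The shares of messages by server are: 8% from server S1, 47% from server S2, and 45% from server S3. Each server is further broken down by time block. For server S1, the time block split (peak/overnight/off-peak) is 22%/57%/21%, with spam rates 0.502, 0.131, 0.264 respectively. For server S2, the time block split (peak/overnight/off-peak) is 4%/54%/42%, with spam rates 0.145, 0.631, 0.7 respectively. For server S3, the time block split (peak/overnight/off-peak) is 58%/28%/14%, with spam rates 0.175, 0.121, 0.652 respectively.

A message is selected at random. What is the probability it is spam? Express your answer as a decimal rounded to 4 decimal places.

P(S) ≈ 0.4223

P(S|S1) = 0.22·0.502 + 0.57·0.131 + 0.21·0.264 = 0.11044 + 0.07467 + 0.05544 = 0.24055
P(S|S2) = 0.04·0.145 + 0.54·0.631 + 0.42·0.7 = 0.0058 + 0.34074 + 0.294 = 0.64054
P(S|S3) = 0.58·0.175 + 0.28·0.121 + 0.14·0.652 = 0.1015 + 0.03388 + 0.09128 = 0.22666
By total probability over the outer partition,
P(S) = 0.08·0.24055 + 0.47·0.64054 + 0.45·0.22666
      = 0.019244 + 0.3010538 + 0.101997 = 0.4222948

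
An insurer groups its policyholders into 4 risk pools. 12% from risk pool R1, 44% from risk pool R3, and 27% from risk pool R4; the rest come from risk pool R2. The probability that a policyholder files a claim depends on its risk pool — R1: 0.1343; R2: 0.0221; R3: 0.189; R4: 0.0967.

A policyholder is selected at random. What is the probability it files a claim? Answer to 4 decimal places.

P(R2) = 1 − (0.12 + 0.44 + 0.27) = 0.17.
P(C) = P(C|R1)·P(R1) + P(C|R2)·P(R2) + P(C|R3)·P(R3) + P(C|R4)·P(R4)
      = 0.1343·0.12 + 0.0221·0.17 + 0.189·0.44 + 0.0967·0.27
      = 0.016116 + 0.003757 + 0.08316 + 0.026109 = 0.129142

0.1291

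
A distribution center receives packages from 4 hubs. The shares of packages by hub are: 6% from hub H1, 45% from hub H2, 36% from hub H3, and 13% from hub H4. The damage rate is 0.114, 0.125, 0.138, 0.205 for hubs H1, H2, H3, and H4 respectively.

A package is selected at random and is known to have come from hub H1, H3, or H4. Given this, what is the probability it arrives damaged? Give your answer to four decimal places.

P(D|S) ≈ 0.1512

Let S = {H1, H3, H4}.
P(S) = 0.06 + 0.36 + 0.13 = 0.55.
P(D ∩ S) = 0.114·0.06 + 0.138·0.36 + 0.205·0.13 = 0.00684 + 0.04968 + 0.02665 = 0.08317.
P(D | S) = 0.08317 / 0.55 = 0.151218…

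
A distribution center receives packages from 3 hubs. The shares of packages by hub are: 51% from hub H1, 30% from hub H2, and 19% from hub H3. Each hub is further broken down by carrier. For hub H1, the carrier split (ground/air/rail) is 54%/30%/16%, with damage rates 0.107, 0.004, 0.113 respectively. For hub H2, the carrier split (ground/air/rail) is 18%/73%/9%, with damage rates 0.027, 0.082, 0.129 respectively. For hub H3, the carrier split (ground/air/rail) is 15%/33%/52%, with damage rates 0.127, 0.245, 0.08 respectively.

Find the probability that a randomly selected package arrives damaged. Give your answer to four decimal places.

P(D|H1) = 0.54·0.107 + 0.3·0.004 + 0.16·0.113 = 0.05778 + 0.0012 + 0.01808 = 0.07706
P(D|H2) = 0.18·0.027 + 0.73·0.082 + 0.09·0.129 = 0.00486 + 0.05986 + 0.01161 = 0.07633
P(D|H3) = 0.15·0.127 + 0.33·0.245 + 0.52·0.08 = 0.01905 + 0.08085 + 0.0416 = 0.1415
Then overall,
P(D) = 0.51·0.07706 + 0.3·0.07633 + 0.19·0.1415
      = 0.0393006 + 0.022899 + 0.026885 = 0.0890846

P(D) ≈ 0.0891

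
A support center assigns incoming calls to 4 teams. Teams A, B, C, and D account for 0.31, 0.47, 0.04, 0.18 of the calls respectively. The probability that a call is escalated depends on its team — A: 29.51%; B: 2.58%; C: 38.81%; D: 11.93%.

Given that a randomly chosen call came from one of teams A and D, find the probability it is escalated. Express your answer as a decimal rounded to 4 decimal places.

Let S = {A, D}.
P(S) = 0.31 + 0.18 = 0.49.
P(E ∩ S) = 0.2951·0.31 + 0.1193·0.18 = 0.091481 + 0.021474 = 0.112955.
P(E | S) = 0.112955 / 0.49 = 0.230520…

P(E|S) ≈ 0.2305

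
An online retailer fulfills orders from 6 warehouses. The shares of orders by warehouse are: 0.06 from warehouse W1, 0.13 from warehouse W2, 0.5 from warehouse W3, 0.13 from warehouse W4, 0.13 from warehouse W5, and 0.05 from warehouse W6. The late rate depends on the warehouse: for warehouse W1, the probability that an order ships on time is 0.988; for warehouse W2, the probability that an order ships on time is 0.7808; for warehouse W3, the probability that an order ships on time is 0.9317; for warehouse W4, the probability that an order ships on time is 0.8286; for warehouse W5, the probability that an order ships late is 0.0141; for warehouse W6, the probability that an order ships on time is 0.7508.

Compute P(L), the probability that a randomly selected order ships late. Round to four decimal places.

P(L|W1) = 1 − 0.988 = 0.012.
P(L|W2) = 1 − 0.7808 = 0.2192.
P(L|W3) = 1 − 0.9317 = 0.0683.
P(L|W4) = 1 − 0.8286 = 0.1714.
P(L|W6) = 1 − 0.7508 = 0.2492.
P(L) = P(L|W1)·P(W1) + P(L|W2)·P(W2) + P(L|W3)·P(W3) + P(L|W4)·P(W4) + P(L|W5)·P(W5) + P(L|W6)·P(W6)
      = 0.012·0.06 + 0.2192·0.13 + 0.0683·0.5 + 0.1714·0.13 + 0.0141·0.13 + 0.2492·0.05
      = 0.00072 + 0.028496 + 0.03415 + 0.022282 + 0.001833 + 0.01246 = 0.099941

0.0999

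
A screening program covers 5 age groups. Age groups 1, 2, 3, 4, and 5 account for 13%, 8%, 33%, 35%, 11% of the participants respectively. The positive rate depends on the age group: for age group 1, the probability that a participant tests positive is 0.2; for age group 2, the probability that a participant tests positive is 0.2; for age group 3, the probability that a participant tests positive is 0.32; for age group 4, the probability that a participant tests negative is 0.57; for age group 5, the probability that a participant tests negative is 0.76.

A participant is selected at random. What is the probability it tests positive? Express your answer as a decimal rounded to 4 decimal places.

P(T|4) = 1 − 0.57 = 0.43.
P(T|5) = 1 − 0.76 = 0.24.
P(T) = P(T|1)·P(1) + P(T|2)·P(2) + P(T|3)·P(3) + P(T|4)·P(4) + P(T|5)·P(5)
      = 0.2·0.13 + 0.2·0.08 + 0.32·0.33 + 0.43·0.35 + 0.24·0.11
      = 0.026 + 0.016 + 0.1056 + 0.1505 + 0.0264 = 0.3245

0.3245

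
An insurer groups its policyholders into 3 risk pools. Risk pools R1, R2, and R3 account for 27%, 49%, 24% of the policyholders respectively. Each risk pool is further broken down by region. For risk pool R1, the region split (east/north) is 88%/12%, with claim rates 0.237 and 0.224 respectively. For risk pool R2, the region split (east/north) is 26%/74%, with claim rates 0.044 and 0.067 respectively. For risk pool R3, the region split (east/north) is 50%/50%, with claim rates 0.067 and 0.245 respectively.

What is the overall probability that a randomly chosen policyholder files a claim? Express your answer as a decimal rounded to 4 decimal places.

0.1309

P(C|R1) = 0.88·0.237 + 0.12·0.224 = 0.20856 + 0.02688 = 0.23544
P(C|R2) = 0.26·0.044 + 0.74·0.067 = 0.01144 + 0.04958 = 0.06102
P(C|R3) = 0.5·0.067 + 0.5·0.245 = 0.0335 + 0.1225 = 0.156
By total probability over the outer partition,
P(C) = 0.27·0.23544 + 0.49·0.06102 + 0.24·0.156
      = 0.0635688 + 0.0298998 + 0.03744 = 0.1309086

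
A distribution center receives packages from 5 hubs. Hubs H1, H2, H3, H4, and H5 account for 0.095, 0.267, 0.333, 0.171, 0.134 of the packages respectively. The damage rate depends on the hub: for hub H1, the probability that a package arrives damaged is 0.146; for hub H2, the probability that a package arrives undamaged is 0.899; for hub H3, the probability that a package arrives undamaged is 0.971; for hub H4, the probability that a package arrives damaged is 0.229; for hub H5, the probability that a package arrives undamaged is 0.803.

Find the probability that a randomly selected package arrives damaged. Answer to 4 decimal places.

0.1161

P(D|H2) = 1 − 0.899 = 0.101.
P(D|H3) = 1 − 0.971 = 0.029.
P(D|H5) = 1 − 0.803 = 0.197.
Summing over the partition,
P(D) = P(D|H1)·P(H1) + P(D|H2)·P(H2) + P(D|H3)·P(H3) + P(D|H4)·P(H4) + P(D|H5)·P(H5)
      = 0.146·0.095 + 0.101·0.267 + 0.029·0.333 + 0.229·0.171 + 0.197·0.134
      = 0.01387 + 0.026967 + 0.009657 + 0.039159 + 0.026398 = 0.116051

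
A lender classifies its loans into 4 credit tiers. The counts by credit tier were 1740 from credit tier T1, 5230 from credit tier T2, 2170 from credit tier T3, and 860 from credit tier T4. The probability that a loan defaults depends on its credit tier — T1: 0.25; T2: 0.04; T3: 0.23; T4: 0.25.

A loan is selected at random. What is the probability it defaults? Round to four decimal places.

Total: 1740 + 5230 + 2170 + 860 = 10000.
P(T1) = 1740/10000 = 0.174. P(T2) = 5230/10000 = 0.523. P(T3) = 2170/10000 = 0.217. P(T4) = 860/10000 = 0.086.
P(D) = P(D|T1)·P(T1) + P(D|T2)·P(T2) + P(D|T3)·P(T3) + P(D|T4)·P(T4)
      = 0.25·0.174 + 0.04·0.523 + 0.23·0.217 + 0.25·0.086
      = 0.0435 + 0.02092 + 0.04991 + 0.0215 = 0.13583

P(D) ≈ 0.1358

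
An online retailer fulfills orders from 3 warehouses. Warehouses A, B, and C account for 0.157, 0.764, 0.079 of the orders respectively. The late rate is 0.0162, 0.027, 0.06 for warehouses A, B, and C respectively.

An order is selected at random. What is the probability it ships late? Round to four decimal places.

P(L) ≈ 0.0279

P(L) = P(L|A)·P(A) + P(L|B)·P(B) + P(L|C)·P(C)
      = 0.0162·0.157 + 0.027·0.764 + 0.06·0.079
      = 0.0025434 + 0.020628 + 0.00474 = 0.0279114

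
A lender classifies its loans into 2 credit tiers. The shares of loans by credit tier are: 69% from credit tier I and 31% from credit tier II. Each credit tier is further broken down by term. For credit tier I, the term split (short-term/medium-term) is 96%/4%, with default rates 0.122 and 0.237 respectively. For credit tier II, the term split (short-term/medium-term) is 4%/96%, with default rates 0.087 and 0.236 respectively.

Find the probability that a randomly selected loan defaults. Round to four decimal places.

0.1587

P(D|I) = 0.96·0.122 + 0.04·0.237 = 0.11712 + 0.00948 = 0.1266
P(D|II) = 0.04·0.087 + 0.96·0.236 = 0.00348 + 0.22656 = 0.23004
Then overall,
P(D) = 0.69·0.1266 + 0.31·0.23004
      = 0.087354 + 0.0713124 = 0.1586664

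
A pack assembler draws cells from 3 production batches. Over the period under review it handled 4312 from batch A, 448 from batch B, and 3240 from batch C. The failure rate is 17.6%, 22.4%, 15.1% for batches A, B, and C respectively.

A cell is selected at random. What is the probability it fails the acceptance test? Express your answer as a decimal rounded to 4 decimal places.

0.1686

Total: 4312 + 448 + 3240 = 8000.
P(A) = 4312/8000 = 0.539. P(B) = 448/8000 = 0.056. P(C) = 3240/8000 = 0.405.
Summing over the partition,
P(F) = P(F|A)·P(A) + P(F|B)·P(B) + P(F|C)·P(C)
      = 0.176·0.539 + 0.224·0.056 + 0.151·0.405
      = 0.094864 + 0.012544 + 0.061155 = 0.168563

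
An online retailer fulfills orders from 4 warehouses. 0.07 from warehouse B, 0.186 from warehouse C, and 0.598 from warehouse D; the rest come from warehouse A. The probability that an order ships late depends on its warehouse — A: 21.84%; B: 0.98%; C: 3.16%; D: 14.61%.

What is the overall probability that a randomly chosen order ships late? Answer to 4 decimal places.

0.1258

P(A) = 1 − (0.07 + 0.186 + 0.598) = 0.146.
P(L) = P(L|A)·P(A) + P(L|B)·P(B) + P(L|C)·P(C) + P(L|D)·P(D)
      = 0.2184·0.146 + 0.0098·0.07 + 0.0316·0.186 + 0.1461·0.598
      = 0.0318864 + 0.000686 + 0.0058776 + 0.0873678 = 0.1258178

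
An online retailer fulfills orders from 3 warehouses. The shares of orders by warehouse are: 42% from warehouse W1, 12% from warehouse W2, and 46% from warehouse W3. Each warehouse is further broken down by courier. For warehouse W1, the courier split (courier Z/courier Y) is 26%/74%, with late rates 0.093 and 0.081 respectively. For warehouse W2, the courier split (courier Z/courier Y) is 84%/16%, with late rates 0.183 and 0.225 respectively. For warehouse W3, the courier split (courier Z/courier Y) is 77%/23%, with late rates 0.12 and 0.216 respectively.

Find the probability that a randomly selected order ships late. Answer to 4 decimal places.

P(L|W1) = 0.26·0.093 + 0.74·0.081 = 0.02418 + 0.05994 = 0.08412
P(L|W2) = 0.84·0.183 + 0.16·0.225 = 0.15372 + 0.036 = 0.18972
P(L|W3) = 0.77·0.12 + 0.23·0.216 = 0.0924 + 0.04968 = 0.14208
Then overall,
P(L) = 0.42·0.08412 + 0.12·0.18972 + 0.46·0.14208
      = 0.0353304 + 0.0227664 + 0.0653568 = 0.1234536

P(L) ≈ 0.1235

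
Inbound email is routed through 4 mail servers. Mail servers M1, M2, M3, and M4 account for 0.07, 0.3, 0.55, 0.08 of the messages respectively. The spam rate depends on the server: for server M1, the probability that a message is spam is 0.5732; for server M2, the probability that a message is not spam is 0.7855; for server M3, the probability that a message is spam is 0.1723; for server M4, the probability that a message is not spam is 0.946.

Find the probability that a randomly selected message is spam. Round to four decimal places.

P(S) ≈ 0.2036

P(S|M2) = 1 − 0.7855 = 0.2145.
P(S|M4) = 1 − 0.946 = 0.054.
P(S) = P(S|M1)·P(M1) + P(S|M2)·P(M2) + P(S|M3)·P(M3) + P(S|M4)·P(M4)
      = 0.5732·0.07 + 0.2145·0.3 + 0.1723·0.55 + 0.054·0.08
      = 0.040124 + 0.06435 + 0.094765 + 0.00432 = 0.203559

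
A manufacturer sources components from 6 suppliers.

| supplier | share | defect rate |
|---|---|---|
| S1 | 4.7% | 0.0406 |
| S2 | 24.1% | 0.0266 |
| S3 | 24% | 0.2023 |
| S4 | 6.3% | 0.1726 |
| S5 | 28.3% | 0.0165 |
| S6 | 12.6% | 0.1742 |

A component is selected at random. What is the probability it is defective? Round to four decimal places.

By the law of total probability,
P(D) = P(D|S1)·P(S1) + P(D|S2)·P(S2) + P(D|S3)·P(S3) + P(D|S4)·P(S4) + P(D|S5)·P(S5) + P(D|S6)·P(S6)
      = 0.0406·0.047 + 0.0266·0.241 + 0.2023·0.24 + 0.1726·0.063 + 0.0165·0.283 + 0.1742·0.126
      = 0.0019082 + 0.0064106 + 0.048552 + 0.0108738 + 0.0046695 + 0.0219492 = 0.0943633

P(D) ≈ 0.0944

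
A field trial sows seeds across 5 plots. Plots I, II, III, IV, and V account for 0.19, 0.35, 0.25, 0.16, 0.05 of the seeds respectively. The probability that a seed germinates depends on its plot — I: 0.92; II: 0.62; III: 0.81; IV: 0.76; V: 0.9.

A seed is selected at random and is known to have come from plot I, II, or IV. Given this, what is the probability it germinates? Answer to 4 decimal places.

Let S = {I, II, IV}.
P(S) = 0.19 + 0.35 + 0.16 = 0.7.
P(G ∩ S) = 0.92·0.19 + 0.62·0.35 + 0.76·0.16 = 0.1748 + 0.217 + 0.1216 = 0.5134.
P(G | S) = 0.5134 / 0.7 = 0.733429…

P(G|S) ≈ 0.7334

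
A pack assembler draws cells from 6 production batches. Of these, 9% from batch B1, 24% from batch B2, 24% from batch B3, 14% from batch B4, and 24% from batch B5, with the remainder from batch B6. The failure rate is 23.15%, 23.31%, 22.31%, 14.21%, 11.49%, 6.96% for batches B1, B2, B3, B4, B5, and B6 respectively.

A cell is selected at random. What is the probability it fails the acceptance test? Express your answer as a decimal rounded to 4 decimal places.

P(F) ≈ 0.1813

P(B6) = 1 − (0.09 + 0.24 + 0.24 + 0.14 + 0.24) = 0.05.
Using total probability over the partition,
P(F) = P(F|B1)·P(B1) + P(F|B2)·P(B2) + P(F|B3)·P(B3) + P(F|B4)·P(B4) + P(F|B5)·P(B5) + P(F|B6)·P(B6)
      = 0.2315·0.09 + 0.2331·0.24 + 0.2231·0.24 + 0.1421·0.14 + 0.1149·0.24 + 0.0696·0.05
      = 0.020835 + 0.055944 + 0.053544 + 0.019894 + 0.027576 + 0.00348 = 0.181273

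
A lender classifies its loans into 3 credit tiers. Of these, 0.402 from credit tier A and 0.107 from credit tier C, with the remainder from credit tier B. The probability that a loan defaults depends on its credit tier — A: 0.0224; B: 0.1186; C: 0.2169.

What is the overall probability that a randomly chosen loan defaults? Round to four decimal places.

P(B) = 1 − (0.402 + 0.107) = 0.491.
By the law of total probability,
P(D) = P(D|A)·P(A) + P(D|B)·P(B) + P(D|C)·P(C)
      = 0.0224·0.402 + 0.1186·0.491 + 0.2169·0.107
      = 0.0090048 + 0.0582326 + 0.0232083 = 0.0904457

P(D) ≈ 0.0904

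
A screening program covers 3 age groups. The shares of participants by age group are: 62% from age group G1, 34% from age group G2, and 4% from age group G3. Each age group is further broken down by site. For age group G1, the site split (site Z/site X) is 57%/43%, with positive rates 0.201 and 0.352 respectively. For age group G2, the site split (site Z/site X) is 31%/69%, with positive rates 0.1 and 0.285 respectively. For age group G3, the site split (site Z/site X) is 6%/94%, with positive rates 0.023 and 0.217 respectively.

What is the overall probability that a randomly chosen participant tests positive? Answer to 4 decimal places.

P(T|G1) = 0.57·0.201 + 0.43·0.352 = 0.11457 + 0.15136 = 0.26593
P(T|G2) = 0.31·0.1 + 0.69·0.285 = 0.031 + 0.19665 = 0.22765
P(T|G3) = 0.06·0.023 + 0.94·0.217 = 0.00138 + 0.20398 = 0.20536
By total probability over the outer partition,
P(T) = 0.62·0.26593 + 0.34·0.22765 + 0.04·0.20536
      = 0.1648766 + 0.077401 + 0.0082144 = 0.250492

0.2505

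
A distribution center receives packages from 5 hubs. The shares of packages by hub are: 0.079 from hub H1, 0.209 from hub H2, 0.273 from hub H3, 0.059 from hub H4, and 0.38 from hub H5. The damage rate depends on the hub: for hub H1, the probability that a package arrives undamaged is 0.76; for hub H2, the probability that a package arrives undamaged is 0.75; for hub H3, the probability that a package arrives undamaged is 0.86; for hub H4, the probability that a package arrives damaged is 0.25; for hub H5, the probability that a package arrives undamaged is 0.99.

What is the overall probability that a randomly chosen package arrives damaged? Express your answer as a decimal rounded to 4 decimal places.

0.1280

P(D|H1) = 1 − 0.76 = 0.24.
P(D|H2) = 1 − 0.75 = 0.25.
P(D|H3) = 1 − 0.86 = 0.14.
P(D|H5) = 1 − 0.99 = 0.01.
P(D) = P(D|H1)·P(H1) + P(D|H2)·P(H2) + P(D|H3)·P(H3) + P(D|H4)·P(H4) + P(D|H5)·P(H5)
      = 0.24·0.079 + 0.25·0.209 + 0.14·0.273 + 0.25·0.059 + 0.01·0.38
      = 0.01896 + 0.05225 + 0.03822 + 0.01475 + 0.0038 = 0.12798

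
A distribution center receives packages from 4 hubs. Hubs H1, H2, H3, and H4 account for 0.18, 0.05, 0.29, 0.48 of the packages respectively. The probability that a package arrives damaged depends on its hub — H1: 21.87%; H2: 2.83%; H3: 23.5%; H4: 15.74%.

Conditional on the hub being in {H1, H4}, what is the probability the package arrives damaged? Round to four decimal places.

0.1741

Let S = {H1, H4}.
P(S) = 0.18 + 0.48 = 0.66.
P(D ∩ S) = 0.2187·0.18 + 0.1574·0.48 = 0.039366 + 0.075552 = 0.114918.
P(D | S) = 0.114918 / 0.66 = 0.174118…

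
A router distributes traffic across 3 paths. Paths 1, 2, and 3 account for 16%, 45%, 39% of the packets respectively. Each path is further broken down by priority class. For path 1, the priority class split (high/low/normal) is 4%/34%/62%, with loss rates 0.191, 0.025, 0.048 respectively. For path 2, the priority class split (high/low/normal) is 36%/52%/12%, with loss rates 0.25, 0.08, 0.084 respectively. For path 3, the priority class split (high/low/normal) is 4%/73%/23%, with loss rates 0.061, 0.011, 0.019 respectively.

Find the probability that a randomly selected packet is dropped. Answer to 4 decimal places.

P(L) ≈ 0.0769

P(L|1) = 0.04·0.191 + 0.34·0.025 + 0.62·0.048 = 0.00764 + 0.0085 + 0.02976 = 0.0459
P(L|2) = 0.36·0.25 + 0.52·0.08 + 0.12·0.084 = 0.09 + 0.0416 + 0.01008 = 0.14168
P(L|3) = 0.04·0.061 + 0.73·0.011 + 0.23·0.019 = 0.00244 + 0.00803 + 0.00437 = 0.01484
By total probability over the outer partition,
P(L) = 0.16·0.0459 + 0.45·0.14168 + 0.39·0.01484
      = 0.007344 + 0.063756 + 0.0057876 = 0.0768876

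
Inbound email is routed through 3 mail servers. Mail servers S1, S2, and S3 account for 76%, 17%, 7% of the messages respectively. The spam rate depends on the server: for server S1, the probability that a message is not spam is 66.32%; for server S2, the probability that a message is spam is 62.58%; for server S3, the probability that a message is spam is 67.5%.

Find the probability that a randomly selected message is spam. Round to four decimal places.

P(S) ≈ 0.4096

P(S|S1) = 1 − 0.6632 = 0.3368.
P(S) = P(S|S1)·P(S1) + P(S|S2)·P(S2) + P(S|S3)·P(S3)
      = 0.3368·0.76 + 0.6258·0.17 + 0.675·0.07
      = 0.255968 + 0.106386 + 0.04725 = 0.409604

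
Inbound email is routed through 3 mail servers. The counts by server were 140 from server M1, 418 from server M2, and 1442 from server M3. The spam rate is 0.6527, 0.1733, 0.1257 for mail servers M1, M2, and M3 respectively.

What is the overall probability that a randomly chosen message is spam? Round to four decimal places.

0.1725

Total: 140 + 418 + 1442 = 2000.
P(M1) = 140/2000 = 0.07. P(M2) = 418/2000 = 0.209. P(M3) = 1442/2000 = 0.721.
P(S) = P(S|M1)·P(M1) + P(S|M2)·P(M2) + P(S|M3)·P(M3)
      = 0.6527·0.07 + 0.1733·0.209 + 0.1257·0.721
      = 0.045689 + 0.0362197 + 0.0906297 = 0.1725384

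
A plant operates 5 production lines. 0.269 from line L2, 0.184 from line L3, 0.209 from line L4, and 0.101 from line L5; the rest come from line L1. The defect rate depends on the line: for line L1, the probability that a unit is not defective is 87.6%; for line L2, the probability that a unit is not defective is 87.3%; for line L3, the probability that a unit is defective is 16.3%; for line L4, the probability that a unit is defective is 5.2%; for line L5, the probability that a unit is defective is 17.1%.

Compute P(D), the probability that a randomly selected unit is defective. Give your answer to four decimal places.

P(D) ≈ 0.1217

P(L1) = 1 − (0.269 + 0.184 + 0.209 + 0.101) = 0.237.
P(D|L1) = 1 − 0.876 = 0.124.
P(D|L2) = 1 − 0.873 = 0.127.
P(D) = P(D|L1)·P(L1) + P(D|L2)·P(L2) + P(D|L3)·P(L3) + P(D|L4)·P(L4) + P(D|L5)·P(L5)
      = 0.124·0.237 + 0.127·0.269 + 0.163·0.184 + 0.052·0.209 + 0.171·0.101
      = 0.029388 + 0.034163 + 0.029992 + 0.010868 + 0.017271 = 0.121682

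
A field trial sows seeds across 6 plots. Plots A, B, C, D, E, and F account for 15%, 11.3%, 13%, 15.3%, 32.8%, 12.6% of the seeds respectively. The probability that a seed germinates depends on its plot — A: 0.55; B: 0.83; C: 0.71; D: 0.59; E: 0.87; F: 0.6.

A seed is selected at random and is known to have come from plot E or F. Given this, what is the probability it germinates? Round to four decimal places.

0.7951

Let S = {E, F}.
P(S) = 0.328 + 0.126 = 0.454.
P(G ∩ S) = 0.87·0.328 + 0.6·0.126 = 0.28536 + 0.0756 = 0.36096.
P(G | S) = 0.36096 / 0.454 = 0.795066…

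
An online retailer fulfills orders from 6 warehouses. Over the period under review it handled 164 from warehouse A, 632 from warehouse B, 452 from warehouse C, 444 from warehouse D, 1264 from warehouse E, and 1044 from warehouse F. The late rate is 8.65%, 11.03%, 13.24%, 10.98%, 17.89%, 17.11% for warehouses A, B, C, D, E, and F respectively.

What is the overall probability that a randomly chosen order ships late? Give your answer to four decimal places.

Total: 164 + 632 + 452 + 444 + 1264 + 1044 = 4000.
P(A) = 164/4000 = 0.041. P(B) = 632/4000 = 0.158. P(C) = 452/4000 = 0.113. P(D) = 444/4000 = 0.111. P(E) = 1264/4000 = 0.316. P(F) = 1044/4000 = 0.261.
Summing over the partition,
P(L) = P(L|A)·P(A) + P(L|B)·P(B) + P(L|C)·P(C) + P(L|D)·P(D) + P(L|E)·P(E) + P(L|F)·P(F)
      = 0.0865·0.041 + 0.1103·0.158 + 0.1324·0.113 + 0.1098·0.111 + 0.1789·0.316 + 0.1711·0.261
      = 0.0035465 + 0.0174274 + 0.0149612 + 0.0121878 + 0.0565324 + 0.0446571 = 0.1493124

0.1493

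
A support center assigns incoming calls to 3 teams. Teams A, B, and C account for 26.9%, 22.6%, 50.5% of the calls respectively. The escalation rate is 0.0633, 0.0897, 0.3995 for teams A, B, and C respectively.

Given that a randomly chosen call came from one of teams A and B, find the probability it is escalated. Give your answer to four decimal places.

P(E|S) ≈ 0.0754

Let S = {A, B}.
P(S) = 0.269 + 0.226 = 0.495.
P(E ∩ S) = 0.0633·0.269 + 0.0897·0.226 = 0.0170277 + 0.0202722 = 0.0372999.
P(E | S) = 0.0372999 / 0.495 = 0.075353…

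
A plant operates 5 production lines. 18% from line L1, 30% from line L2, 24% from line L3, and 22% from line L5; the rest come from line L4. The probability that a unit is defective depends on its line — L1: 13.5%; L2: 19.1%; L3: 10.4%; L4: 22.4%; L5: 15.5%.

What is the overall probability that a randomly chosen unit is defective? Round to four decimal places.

P(D) ≈ 0.1541

P(L4) = 1 − (0.18 + 0.3 + 0.24 + 0.22) = 0.06.
P(D) = P(D|L1)·P(L1) + P(D|L2)·P(L2) + P(D|L3)·P(L3) + P(D|L4)·P(L4) + P(D|L5)·P(L5)
      = 0.135·0.18 + 0.191·0.3 + 0.104·0.24 + 0.224·0.06 + 0.155·0.22
      = 0.0243 + 0.0573 + 0.02496 + 0.01344 + 0.0341 = 0.1541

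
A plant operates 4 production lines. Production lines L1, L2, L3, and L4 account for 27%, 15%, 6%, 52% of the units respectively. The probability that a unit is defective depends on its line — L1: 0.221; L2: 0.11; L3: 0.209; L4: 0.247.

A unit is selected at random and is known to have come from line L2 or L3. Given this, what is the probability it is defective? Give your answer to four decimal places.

Let S = {L2, L3}.
P(S) = 0.15 + 0.06 = 0.21.
P(D ∩ S) = 0.11·0.15 + 0.209·0.06 = 0.0165 + 0.01254 = 0.02904.
P(D | S) = 0.02904 / 0.21 = 0.138286…

0.1383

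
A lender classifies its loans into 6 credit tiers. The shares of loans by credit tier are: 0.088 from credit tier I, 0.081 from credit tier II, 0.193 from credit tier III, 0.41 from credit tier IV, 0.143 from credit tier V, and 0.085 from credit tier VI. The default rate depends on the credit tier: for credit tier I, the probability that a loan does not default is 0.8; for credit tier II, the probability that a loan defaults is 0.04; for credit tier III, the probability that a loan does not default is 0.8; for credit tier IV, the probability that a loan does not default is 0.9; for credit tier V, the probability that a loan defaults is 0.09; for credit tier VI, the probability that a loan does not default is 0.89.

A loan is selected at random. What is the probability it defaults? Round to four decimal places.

P(D|I) = 1 − 0.8 = 0.2.
P(D|III) = 1 − 0.8 = 0.2.
P(D|IV) = 1 − 0.9 = 0.1.
P(D|VI) = 1 − 0.89 = 0.11.
Summing over the partition,
P(D) = P(D|I)·P(I) + P(D|II)·P(II) + P(D|III)·P(III) + P(D|IV)·P(IV) + P(D|V)·P(V) + P(D|VI)·P(VI)
      = 0.2·0.088 + 0.04·0.081 + 0.2·0.193 + 0.1·0.41 + 0.09·0.143 + 0.11·0.085
      = 0.0176 + 0.00324 + 0.0386 + 0.041 + 0.01287 + 0.00935 = 0.12266

0.1227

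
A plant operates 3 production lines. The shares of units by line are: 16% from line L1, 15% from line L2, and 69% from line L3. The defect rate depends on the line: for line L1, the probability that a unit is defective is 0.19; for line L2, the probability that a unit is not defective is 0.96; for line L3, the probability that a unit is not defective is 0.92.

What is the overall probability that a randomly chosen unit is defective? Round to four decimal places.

P(D|L2) = 1 − 0.96 = 0.04.
P(D|L3) = 1 − 0.92 = 0.08.
P(D) = P(D|L1)·P(L1) + P(D|L2)·P(L2) + P(D|L3)·P(L3)
      = 0.19·0.16 + 0.04·0.15 + 0.08·0.69
      = 0.0304 + 0.006 + 0.0552 = 0.0916

P(D) ≈ 0.0916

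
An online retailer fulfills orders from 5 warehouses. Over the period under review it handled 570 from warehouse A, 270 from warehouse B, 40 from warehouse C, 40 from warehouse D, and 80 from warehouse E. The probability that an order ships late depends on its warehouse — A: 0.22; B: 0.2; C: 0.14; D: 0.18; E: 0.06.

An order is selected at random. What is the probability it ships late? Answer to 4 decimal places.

P(L) ≈ 0.1970

Total: 570 + 270 + 40 + 40 + 80 = 1000.
P(A) = 570/1000 = 0.57. P(B) = 270/1000 = 0.27. P(C) = 40/1000 = 0.04. P(D) = 40/1000 = 0.04. P(E) = 80/1000 = 0.08.
P(L) = P(L|A)·P(A) + P(L|B)·P(B) + P(L|C)·P(C) + P(L|D)·P(D) + P(L|E)·P(E)
      = 0.22·0.57 + 0.2·0.27 + 0.14·0.04 + 0.18·0.04 + 0.06·0.08
      = 0.1254 + 0.054 + 0.0056 + 0.0072 + 0.0048 = 0.197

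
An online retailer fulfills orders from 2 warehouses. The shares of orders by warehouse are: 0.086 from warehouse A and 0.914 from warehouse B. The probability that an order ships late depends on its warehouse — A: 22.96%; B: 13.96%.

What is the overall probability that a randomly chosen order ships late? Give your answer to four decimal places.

Using total probability over the partition,
P(L) = P(L|A)·P(A) + P(L|B)·P(B)
      = 0.2296·0.086 + 0.1396·0.914
      = 0.0197456 + 0.1275944 = 0.14734

P(L) ≈ 0.1473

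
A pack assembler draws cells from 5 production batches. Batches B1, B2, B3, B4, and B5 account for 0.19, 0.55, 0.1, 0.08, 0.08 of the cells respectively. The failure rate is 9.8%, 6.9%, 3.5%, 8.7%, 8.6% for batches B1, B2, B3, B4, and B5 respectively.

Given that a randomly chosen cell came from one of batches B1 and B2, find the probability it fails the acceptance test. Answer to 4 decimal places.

Let S = {B1, B2}.
P(S) = 0.19 + 0.55 = 0.74.
P(F ∩ S) = 0.098·0.19 + 0.069·0.55 = 0.01862 + 0.03795 = 0.05657.
P(F | S) = 0.05657 / 0.74 = 0.076446…

P(F|S) ≈ 0.0764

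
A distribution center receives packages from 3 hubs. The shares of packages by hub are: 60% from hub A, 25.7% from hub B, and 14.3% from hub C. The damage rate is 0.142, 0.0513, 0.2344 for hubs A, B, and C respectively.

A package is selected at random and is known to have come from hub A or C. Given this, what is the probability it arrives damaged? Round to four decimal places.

P(D|S) ≈ 0.1598

Let S = {A, C}.
P(S) = 0.6 + 0.143 = 0.743.
P(D ∩ S) = 0.142·0.6 + 0.2344·0.143 = 0.0852 + 0.0335192 = 0.1187192.
P(D | S) = 0.1187192 / 0.743 = 0.159784…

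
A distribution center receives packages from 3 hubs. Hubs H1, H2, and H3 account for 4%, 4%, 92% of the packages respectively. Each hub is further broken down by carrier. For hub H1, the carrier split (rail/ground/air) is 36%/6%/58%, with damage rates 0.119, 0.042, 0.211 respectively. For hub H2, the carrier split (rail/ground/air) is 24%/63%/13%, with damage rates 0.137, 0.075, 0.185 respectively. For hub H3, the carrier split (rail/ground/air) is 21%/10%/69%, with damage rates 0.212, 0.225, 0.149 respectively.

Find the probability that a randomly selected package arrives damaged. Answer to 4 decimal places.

P(D|H1) = 0.36·0.119 + 0.06·0.042 + 0.58·0.211 = 0.04284 + 0.00252 + 0.12238 = 0.16774
P(D|H2) = 0.24·0.137 + 0.63·0.075 + 0.13·0.185 = 0.03288 + 0.04725 + 0.02405 = 0.10418
P(D|H3) = 0.21·0.212 + 0.1·0.225 + 0.69·0.149 = 0.04452 + 0.0225 + 0.10281 = 0.16983
Then overall,
P(D) = 0.04·0.16774 + 0.04·0.10418 + 0.92·0.16983
      = 0.0067096 + 0.0041672 + 0.1562436 = 0.1671204

0.1671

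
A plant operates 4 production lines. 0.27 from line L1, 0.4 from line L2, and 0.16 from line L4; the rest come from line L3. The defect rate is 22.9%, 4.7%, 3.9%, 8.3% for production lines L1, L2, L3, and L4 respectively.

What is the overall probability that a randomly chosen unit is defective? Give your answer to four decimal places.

0.1005

P(L3) = 1 − (0.27 + 0.4 + 0.16) = 0.17.
Using total probability over the partition,
P(D) = P(D|L1)·P(L1) + P(D|L2)·P(L2) + P(D|L3)·P(L3) + P(D|L4)·P(L4)
      = 0.229·0.27 + 0.047·0.4 + 0.039·0.17 + 0.083·0.16
      = 0.06183 + 0.0188 + 0.00663 + 0.01328 = 0.10054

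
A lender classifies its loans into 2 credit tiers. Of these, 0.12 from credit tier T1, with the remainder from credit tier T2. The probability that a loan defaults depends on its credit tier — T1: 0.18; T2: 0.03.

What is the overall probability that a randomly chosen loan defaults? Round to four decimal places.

P(D) ≈ 0.0480

P(T2) = 1 − (0.12) = 0.88.
P(D) = P(D|T1)·P(T1) + P(D|T2)·P(T2)
      = 0.18·0.12 + 0.03·0.88
      = 0.0216 + 0.0264 = 0.048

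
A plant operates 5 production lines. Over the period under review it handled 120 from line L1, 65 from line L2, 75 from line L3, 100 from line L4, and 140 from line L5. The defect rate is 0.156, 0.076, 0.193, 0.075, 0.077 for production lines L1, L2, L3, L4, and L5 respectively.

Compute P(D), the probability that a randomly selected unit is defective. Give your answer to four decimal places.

0.1128

Total: 120 + 65 + 75 + 100 + 140 = 500.
P(L1) = 120/500 = 0.24. P(L2) = 65/500 = 0.13. P(L3) = 75/500 = 0.15. P(L4) = 100/500 = 0.2. P(L5) = 140/500 = 0.28.
P(D) = P(D|L1)·P(L1) + P(D|L2)·P(L2) + P(D|L3)·P(L3) + P(D|L4)·P(L4) + P(D|L5)·P(L5)
      = 0.156·0.24 + 0.076·0.13 + 0.193·0.15 + 0.075·0.2 + 0.077·0.28
      = 0.03744 + 0.00988 + 0.02895 + 0.015 + 0.02156 = 0.11283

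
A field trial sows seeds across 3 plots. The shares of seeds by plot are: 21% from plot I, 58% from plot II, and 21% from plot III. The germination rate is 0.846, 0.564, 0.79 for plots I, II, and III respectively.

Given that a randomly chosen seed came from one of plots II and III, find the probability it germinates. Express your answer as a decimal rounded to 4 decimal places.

Let S = {II, III}.
P(S) = 0.58 + 0.21 = 0.79.
P(G ∩ S) = 0.564·0.58 + 0.79·0.21 = 0.32712 + 0.1659 = 0.49302.
P(G | S) = 0.49302 / 0.79 = 0.624076…

P(G|S) ≈ 0.6241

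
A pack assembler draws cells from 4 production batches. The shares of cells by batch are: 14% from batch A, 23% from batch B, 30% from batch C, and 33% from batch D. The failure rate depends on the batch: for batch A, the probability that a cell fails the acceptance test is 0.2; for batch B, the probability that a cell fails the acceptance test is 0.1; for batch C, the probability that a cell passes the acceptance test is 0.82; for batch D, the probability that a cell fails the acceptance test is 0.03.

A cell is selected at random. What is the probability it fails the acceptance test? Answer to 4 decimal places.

0.1149

P(F|C) = 1 − 0.82 = 0.18.
Summing over the partition,
P(F) = P(F|A)·P(A) + P(F|B)·P(B) + P(F|C)·P(C) + P(F|D)·P(D)
      = 0.2·0.14 + 0.1·0.23 + 0.18·0.3 + 0.03·0.33
      = 0.028 + 0.023 + 0.054 + 0.0099 = 0.1149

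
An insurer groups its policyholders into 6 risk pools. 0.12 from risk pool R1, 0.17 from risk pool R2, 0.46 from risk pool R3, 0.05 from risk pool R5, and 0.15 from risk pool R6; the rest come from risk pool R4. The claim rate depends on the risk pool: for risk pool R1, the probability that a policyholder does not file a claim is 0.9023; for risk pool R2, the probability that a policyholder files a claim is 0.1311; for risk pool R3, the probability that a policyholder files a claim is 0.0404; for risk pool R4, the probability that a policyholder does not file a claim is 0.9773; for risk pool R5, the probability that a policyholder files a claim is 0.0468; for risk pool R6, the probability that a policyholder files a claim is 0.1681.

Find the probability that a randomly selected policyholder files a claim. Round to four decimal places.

P(R4) = 1 − (0.12 + 0.17 + 0.46 + 0.05 + 0.15) = 0.05.
P(C|R1) = 1 − 0.9023 = 0.0977.
P(C|R4) = 1 − 0.9773 = 0.0227.
Summing over the partition,
P(C) = P(C|R1)·P(R1) + P(C|R2)·P(R2) + P(C|R3)·P(R3) + P(C|R4)·P(R4) + P(C|R5)·P(R5) + P(C|R6)·P(R6)
      = 0.0977·0.12 + 0.1311·0.17 + 0.0404·0.46 + 0.0227·0.05 + 0.0468·0.05 + 0.1681·0.15
      = 0.011724 + 0.022287 + 0.018584 + 0.001135 + 0.00234 + 0.025215 = 0.081285

0.0813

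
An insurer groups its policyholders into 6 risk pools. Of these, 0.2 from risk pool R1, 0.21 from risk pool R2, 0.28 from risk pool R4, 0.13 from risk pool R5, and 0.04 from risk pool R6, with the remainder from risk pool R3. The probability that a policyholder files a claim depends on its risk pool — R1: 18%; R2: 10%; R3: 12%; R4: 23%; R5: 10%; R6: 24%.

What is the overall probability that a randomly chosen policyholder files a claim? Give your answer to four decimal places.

P(R3) = 1 − (0.2 + 0.21 + 0.28 + 0.13 + 0.04) = 0.14.
Summing over the partition,
P(C) = P(C|R1)·P(R1) + P(C|R2)·P(R2) + P(C|R3)·P(R3) + P(C|R4)·P(R4) + P(C|R5)·P(R5) + P(C|R6)·P(R6)
      = 0.18·0.2 + 0.1·0.21 + 0.12·0.14 + 0.23·0.28 + 0.1·0.13 + 0.24·0.04
      = 0.036 + 0.021 + 0.0168 + 0.0644 + 0.013 + 0.0096 = 0.1608

P(C) ≈ 0.1608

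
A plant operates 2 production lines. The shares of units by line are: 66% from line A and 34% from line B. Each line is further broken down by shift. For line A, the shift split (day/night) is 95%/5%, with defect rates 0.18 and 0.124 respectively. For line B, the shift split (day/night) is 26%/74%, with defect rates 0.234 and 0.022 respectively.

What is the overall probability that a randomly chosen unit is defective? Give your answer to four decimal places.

0.1432

P(D|A) = 0.95·0.18 + 0.05·0.124 = 0.171 + 0.0062 = 0.1772
P(D|B) = 0.26·0.234 + 0.74·0.022 = 0.06084 + 0.01628 = 0.07712
By total probability over the outer partition,
P(D) = 0.66·0.1772 + 0.34·0.07712
      = 0.116952 + 0.0262208 = 0.1431728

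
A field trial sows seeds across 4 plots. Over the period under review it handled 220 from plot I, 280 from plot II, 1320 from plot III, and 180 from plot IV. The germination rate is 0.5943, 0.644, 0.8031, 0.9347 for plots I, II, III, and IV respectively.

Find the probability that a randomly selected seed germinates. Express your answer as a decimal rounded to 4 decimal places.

0.7697

Total: 220 + 280 + 1320 + 180 = 2000.
P(I) = 220/2000 = 0.11. P(II) = 280/2000 = 0.14. P(III) = 1320/2000 = 0.66. P(IV) = 180/2000 = 0.09.
P(G) = P(G|I)·P(I) + P(G|II)·P(II) + P(G|III)·P(III) + P(G|IV)·P(IV)
      = 0.5943·0.11 + 0.644·0.14 + 0.8031·0.66 + 0.9347·0.09
      = 0.065373 + 0.09016 + 0.530046 + 0.084123 = 0.769702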